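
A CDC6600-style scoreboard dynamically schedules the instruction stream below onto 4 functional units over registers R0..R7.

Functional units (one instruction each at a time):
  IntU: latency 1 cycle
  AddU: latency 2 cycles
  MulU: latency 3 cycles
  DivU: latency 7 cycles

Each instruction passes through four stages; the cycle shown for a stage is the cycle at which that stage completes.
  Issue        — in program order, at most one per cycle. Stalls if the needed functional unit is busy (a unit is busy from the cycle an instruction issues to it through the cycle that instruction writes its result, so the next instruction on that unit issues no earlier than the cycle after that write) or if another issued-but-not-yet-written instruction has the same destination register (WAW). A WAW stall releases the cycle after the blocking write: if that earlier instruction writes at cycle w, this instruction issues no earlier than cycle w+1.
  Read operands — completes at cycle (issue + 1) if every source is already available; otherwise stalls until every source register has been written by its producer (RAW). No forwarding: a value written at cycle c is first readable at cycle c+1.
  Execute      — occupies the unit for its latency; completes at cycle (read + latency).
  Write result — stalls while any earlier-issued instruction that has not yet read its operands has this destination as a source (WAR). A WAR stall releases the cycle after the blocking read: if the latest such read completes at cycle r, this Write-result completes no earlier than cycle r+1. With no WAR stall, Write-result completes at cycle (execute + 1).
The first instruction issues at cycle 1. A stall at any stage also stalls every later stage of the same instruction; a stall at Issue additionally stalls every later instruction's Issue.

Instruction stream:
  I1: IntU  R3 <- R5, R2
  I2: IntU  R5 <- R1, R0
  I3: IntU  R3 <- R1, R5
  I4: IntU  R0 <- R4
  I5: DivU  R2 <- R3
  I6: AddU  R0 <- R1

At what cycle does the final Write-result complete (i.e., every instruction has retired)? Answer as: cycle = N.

I1: IS=1 RO=2 EX=3 WR=4
I2: IS=5 RO=6 EX=7 WR=8  [struct: IntU busy until I1 writes@4]
I3: IS=9 RO=10 EX=11 WR=12  [struct: IntU busy until I2 writes@8]
I4: IS=13 RO=14 EX=15 WR=16  [struct: IntU busy until I3 writes@12]
I5: IS=14 RO=15 EX=22 WR=23
I6: IS=17 RO=18 EX=20 WR=21  [WAW R0: wait I4 write@16]

cycle = 23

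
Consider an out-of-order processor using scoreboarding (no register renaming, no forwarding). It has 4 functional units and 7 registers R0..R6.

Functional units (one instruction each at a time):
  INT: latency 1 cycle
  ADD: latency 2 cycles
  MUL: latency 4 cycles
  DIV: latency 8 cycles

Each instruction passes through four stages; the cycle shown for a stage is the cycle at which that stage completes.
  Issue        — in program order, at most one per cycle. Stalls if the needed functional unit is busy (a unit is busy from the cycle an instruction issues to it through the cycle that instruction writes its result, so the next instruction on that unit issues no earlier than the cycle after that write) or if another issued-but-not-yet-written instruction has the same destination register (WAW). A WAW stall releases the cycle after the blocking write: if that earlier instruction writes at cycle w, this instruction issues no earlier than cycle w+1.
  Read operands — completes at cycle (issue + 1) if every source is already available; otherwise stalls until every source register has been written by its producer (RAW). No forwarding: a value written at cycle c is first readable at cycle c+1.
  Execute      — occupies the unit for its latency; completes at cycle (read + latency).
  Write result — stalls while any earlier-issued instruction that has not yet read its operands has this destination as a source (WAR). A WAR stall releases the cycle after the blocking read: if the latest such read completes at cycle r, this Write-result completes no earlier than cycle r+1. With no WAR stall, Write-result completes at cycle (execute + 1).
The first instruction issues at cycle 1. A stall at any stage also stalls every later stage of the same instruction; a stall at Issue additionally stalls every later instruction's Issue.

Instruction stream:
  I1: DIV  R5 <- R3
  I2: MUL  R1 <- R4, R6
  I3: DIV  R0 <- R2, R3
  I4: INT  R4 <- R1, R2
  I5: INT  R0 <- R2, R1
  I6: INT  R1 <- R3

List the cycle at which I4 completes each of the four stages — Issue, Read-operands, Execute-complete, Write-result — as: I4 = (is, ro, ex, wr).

  I1 | 1 | 2 | 10 | 11
  I2 | 2 | 3 | 7 | 8
  I3 | 12 | 13 | 21 | 22   struct: DIV busy until I1 writes@11
  I4 | 13 | 14 | 15 | 16
  I5 | 23 | 24 | 25 | 26   WAW R0: wait I3 write@22
  I6 | 27 | 28 | 29 | 30   struct: INT busy until I5 writes@26

I4 = (13, 14, 15, 16)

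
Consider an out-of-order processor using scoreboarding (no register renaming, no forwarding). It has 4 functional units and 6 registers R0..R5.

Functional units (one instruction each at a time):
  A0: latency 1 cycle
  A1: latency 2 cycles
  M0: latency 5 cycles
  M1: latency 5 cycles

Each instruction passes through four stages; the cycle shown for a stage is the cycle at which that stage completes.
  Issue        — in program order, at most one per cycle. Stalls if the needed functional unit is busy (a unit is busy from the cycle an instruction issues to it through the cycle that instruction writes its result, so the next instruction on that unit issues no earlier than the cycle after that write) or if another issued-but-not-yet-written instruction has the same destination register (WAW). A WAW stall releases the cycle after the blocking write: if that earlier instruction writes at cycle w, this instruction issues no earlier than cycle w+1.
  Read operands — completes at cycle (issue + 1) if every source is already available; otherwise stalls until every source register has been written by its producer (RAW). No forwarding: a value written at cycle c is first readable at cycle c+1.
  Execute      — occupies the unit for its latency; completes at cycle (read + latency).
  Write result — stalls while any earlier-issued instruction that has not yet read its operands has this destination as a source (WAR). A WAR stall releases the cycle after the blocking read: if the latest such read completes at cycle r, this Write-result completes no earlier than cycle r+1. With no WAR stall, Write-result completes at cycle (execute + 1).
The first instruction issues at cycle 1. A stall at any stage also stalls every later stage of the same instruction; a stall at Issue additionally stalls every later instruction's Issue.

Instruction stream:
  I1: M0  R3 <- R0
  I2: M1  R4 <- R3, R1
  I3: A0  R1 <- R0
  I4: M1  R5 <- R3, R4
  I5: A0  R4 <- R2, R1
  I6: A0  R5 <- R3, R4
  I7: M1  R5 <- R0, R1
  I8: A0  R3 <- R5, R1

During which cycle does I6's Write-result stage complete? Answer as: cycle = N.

cycle = 27

t=1  I1 issues→M0
t=2  I1 reads, I2 issues→M1
t=3  I3 issues→A0
t=4  I3 reads
t=5  I3 exec-done
t=7  I1 exec-done
t=8  I1 writes R3
t=9  I2 reads
t=10  I3 writes R1
t=14  I2 exec-done
t=15  I2 writes R4
t=16  I4 issues→M1
t=17  I4 reads, I5 issues→A0
t=18  I5 reads
t=19  I5 exec-done
t=20  I5 writes R4
t=22  I4 exec-done
t=23  I4 writes R5
t=24  I6 issues→A0
t=25  I6 reads
t=26  I6 exec-done
t=27  I6 writes R5
t=28  I7 issues→M1
t=29  I7 reads, I8 issues→A0
t=34  I7 exec-done
t=35  I7 writes R5
t=36  I8 reads
t=37  I8 exec-done
t=38  I8 writes R3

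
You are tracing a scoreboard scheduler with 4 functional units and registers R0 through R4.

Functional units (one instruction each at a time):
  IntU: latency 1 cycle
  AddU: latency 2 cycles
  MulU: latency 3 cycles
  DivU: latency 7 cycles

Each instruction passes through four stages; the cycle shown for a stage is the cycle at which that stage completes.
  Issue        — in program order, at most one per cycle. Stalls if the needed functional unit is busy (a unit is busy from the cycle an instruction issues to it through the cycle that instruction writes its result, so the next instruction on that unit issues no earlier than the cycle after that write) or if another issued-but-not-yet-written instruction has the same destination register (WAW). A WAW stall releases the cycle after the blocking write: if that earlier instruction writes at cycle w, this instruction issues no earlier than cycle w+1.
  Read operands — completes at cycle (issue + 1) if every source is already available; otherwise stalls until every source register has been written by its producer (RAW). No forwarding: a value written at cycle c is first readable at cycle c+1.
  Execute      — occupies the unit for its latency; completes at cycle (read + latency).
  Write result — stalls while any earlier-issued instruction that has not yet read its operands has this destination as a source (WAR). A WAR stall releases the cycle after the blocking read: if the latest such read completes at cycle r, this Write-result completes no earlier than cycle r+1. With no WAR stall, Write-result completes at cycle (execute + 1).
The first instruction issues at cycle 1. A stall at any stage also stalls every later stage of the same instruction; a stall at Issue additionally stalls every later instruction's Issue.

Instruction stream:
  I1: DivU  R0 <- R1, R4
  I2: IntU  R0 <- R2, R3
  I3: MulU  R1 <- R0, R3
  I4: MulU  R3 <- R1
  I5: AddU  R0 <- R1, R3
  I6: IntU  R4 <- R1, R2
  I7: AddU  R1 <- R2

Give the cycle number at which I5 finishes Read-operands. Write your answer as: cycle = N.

cycle = 26

[I1] 1/2/9/10
[I2] 11/12/13/14  (WAW R0: wait I1 write@10)
[I3] 12/15/18/19  (RAW R0: wait I2 write@14)
[I4] 20/21/24/25  (struct: MulU busy until I3 writes@19)
[I5] 21/26/28/29  (RAW R3: wait I4 write@25)
[I6] 22/23/24/25
[I7] 30/31/33/34  (struct: AddU busy until I5 writes@29)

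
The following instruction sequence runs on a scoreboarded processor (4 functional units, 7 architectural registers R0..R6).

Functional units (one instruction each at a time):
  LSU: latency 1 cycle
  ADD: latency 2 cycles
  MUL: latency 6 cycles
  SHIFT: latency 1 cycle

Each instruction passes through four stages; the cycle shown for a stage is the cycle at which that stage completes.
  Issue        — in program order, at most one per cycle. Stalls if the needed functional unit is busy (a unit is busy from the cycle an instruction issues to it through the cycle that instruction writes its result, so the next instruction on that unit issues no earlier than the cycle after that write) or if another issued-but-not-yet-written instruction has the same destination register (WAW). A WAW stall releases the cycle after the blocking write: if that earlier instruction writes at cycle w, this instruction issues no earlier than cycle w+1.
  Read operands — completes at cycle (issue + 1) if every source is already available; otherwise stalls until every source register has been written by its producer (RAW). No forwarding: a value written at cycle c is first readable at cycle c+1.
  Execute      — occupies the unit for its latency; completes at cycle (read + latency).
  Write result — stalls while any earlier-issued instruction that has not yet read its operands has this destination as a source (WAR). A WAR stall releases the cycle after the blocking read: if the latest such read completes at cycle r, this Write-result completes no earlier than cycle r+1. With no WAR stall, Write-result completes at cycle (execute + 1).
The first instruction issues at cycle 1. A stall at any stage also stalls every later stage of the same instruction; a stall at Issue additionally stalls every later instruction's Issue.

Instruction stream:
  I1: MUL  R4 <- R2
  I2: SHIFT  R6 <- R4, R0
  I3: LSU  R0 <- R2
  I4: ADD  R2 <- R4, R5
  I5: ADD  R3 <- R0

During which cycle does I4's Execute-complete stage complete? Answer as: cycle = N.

  I1 | 1 | 2 | 8 | 9
  I2 | 2 | 10 | 11 | 12   RAW R4: wait I1 write@9
  I3 | 3 | 4 | 5 | 11   WAR R0: wait I2 read@10
  I4 | 4 | 10 | 12 | 13   RAW R4: wait I1 write@9
  I5 | 14 | 15 | 17 | 18   struct: ADD busy until I4 writes@13

cycle = 12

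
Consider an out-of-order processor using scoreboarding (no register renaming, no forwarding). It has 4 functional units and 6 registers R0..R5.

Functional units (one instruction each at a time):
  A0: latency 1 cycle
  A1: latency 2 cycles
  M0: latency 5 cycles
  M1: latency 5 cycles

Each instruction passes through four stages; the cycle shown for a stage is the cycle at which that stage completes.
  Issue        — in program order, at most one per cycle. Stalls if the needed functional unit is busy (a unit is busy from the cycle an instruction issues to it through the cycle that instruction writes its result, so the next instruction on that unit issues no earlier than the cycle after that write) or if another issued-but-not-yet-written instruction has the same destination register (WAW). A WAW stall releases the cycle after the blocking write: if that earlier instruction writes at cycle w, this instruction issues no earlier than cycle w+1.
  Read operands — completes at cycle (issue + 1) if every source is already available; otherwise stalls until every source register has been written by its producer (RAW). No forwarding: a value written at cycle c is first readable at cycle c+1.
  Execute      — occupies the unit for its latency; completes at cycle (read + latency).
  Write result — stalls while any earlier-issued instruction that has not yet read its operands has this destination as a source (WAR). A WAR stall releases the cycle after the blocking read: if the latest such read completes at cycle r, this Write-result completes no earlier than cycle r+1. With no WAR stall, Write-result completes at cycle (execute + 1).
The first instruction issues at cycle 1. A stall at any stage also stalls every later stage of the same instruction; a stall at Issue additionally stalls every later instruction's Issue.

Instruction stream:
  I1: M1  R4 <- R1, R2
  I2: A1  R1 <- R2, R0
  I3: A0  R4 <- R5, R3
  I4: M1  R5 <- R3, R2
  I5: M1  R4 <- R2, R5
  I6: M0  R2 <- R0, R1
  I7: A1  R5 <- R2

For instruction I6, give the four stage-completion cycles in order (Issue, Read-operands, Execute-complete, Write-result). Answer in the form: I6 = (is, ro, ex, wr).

I6 = (19, 20, 25, 26)

cycle 1: I1 dispatched to M1
cycle 2: I1 operands ready; I2 dispatched to A1
cycle 3: I2 operands ready
cycle 5: I2 complete
cycle 6: R1←I2
cycle 7: I1 complete
cycle 8: R4←I1
cycle 9: I3 dispatched to A0
cycle 10: I3 operands ready; I4 dispatched to M1
cycle 11: I3 complete; I4 operands ready
cycle 12: R4←I3
cycle 16: I4 complete
cycle 17: R5←I4
cycle 18: I5 dispatched to M1
cycle 19: I5 operands ready; I6 dispatched to M0
cycle 20: I6 operands ready; I7 dispatched to A1
cycle 24: I5 complete
cycle 25: R4←I5; I6 complete
cycle 26: R2←I6
cycle 27: I7 operands ready
cycle 29: I7 complete
cycle 30: R5←I7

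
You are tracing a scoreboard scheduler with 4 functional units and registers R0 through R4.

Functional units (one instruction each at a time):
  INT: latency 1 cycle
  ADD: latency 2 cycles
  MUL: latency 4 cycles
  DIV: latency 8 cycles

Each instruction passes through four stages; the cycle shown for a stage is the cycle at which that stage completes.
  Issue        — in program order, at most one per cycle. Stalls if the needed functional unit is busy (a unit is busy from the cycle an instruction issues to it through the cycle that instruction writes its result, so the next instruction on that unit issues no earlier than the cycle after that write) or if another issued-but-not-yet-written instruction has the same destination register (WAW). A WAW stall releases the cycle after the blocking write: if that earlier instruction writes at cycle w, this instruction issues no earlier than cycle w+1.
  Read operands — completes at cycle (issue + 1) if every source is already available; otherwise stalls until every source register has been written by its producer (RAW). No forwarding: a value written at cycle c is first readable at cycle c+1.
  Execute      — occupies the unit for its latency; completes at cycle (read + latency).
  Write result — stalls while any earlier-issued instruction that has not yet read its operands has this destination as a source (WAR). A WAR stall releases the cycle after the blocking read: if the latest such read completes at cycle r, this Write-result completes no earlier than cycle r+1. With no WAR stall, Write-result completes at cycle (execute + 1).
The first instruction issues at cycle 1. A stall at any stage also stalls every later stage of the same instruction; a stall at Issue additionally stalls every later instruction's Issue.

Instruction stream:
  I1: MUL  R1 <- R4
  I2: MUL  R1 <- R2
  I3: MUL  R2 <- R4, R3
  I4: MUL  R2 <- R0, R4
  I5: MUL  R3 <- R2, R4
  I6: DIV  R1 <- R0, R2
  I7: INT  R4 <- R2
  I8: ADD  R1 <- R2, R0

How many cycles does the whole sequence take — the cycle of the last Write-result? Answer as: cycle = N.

cycle = 45

c1: issue I1 (MUL)
c2: I1 read-ops
c6: I1 finished on MUL
c7: I1→R1
c8: issue I2 (MUL)
c9: I2 read-ops
c13: I2 finished on MUL
c14: I2→R1
c15: issue I3 (MUL)
c16: I3 read-ops
c20: I3 finished on MUL
c21: I3→R2
c22: issue I4 (MUL)
c23: I4 read-ops
c27: I4 finished on MUL
c28: I4→R2
c29: issue I5 (MUL)
c30: I5 read-ops, issue I6 (DIV)
c31: I6 read-ops, issue I7 (INT)
c32: I7 read-ops
c33: I7 finished on INT
c34: I5 finished on MUL, I7→R4
c35: I5→R3
c39: I6 finished on DIV
c40: I6→R1
c41: issue I8 (ADD)
c42: I8 read-ops
c44: I8 finished on ADD
c45: I8→R1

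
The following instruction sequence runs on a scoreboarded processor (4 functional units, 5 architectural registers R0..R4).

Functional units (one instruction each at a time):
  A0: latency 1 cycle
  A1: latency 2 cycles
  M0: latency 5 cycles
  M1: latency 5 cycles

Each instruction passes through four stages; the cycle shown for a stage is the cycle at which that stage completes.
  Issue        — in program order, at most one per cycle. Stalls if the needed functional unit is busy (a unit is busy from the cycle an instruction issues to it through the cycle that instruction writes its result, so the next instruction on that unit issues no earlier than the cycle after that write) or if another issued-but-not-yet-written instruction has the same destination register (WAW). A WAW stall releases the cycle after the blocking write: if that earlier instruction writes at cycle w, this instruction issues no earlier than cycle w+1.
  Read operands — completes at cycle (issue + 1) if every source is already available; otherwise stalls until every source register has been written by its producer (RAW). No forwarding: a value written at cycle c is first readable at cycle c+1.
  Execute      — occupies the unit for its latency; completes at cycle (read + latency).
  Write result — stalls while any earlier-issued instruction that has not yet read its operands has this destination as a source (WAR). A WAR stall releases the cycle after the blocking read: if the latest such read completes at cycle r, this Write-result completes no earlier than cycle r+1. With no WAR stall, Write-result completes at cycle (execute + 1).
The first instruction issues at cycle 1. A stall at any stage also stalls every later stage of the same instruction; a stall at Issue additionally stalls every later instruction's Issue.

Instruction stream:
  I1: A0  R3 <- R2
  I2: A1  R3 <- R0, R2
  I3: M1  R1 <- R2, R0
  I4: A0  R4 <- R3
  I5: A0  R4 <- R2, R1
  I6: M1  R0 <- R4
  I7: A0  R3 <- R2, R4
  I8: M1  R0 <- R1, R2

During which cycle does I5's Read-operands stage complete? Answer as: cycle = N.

I1 -> (1, 2, 3, 4)
I2 -> (5, 6, 8, 9)  // WAW R3: wait I1 write@4
I3 -> (6, 7, 12, 13)
I4 -> (7, 10, 11, 12)  // RAW R3: wait I2 write@9
I5 -> (13, 14, 15, 16)  // struct: A0 busy until I4 writes@12
I6 -> (14, 17, 22, 23)  // RAW R4: wait I5 write@16
I7 -> (17, 18, 19, 20)  // struct: A0 busy until I5 writes@16
I8 -> (24, 25, 30, 31)  // struct: M1 busy until I6 writes@23

cycle = 14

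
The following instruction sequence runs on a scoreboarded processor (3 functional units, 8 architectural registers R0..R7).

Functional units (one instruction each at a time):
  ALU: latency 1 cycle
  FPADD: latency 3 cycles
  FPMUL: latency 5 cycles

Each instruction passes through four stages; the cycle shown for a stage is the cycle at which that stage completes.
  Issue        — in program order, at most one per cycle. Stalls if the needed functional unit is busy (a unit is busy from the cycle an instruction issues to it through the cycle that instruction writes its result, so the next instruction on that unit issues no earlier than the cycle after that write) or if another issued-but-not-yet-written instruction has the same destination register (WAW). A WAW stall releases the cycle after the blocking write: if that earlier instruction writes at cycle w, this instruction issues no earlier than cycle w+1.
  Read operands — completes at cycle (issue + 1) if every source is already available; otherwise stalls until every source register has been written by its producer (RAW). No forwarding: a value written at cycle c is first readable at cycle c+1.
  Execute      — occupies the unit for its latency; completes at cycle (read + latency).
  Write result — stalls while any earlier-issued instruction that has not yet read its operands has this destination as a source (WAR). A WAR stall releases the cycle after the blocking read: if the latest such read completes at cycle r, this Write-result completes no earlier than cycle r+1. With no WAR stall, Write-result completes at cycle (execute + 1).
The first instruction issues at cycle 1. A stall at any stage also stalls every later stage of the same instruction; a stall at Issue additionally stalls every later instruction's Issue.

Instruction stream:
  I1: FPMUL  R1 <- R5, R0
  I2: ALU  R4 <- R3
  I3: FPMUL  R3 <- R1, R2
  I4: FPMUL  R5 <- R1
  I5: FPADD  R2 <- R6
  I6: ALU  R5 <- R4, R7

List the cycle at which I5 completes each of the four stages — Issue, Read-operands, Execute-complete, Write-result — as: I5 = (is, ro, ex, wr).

cycle 1: I1 dispatched to FPMUL
cycle 2: I1 operands ready · I2 dispatched to ALU
cycle 3: I2 operands ready
cycle 4: I2 complete
cycle 5: R4←I2
cycle 7: I1 complete
cycle 8: R1←I1
cycle 9: I3 dispatched to FPMUL
cycle 10: I3 operands ready
cycle 15: I3 complete
cycle 16: R3←I3
cycle 17: I4 dispatched to FPMUL
cycle 18: I4 operands ready · I5 dispatched to FPADD
cycle 19: I5 operands ready
cycle 22: I5 complete
cycle 23: I4 complete · R2←I5
cycle 24: R5←I4
cycle 25: I6 dispatched to ALU
cycle 26: I6 operands ready
cycle 27: I6 complete
cycle 28: R5←I6

I5 = (18, 19, 22, 23)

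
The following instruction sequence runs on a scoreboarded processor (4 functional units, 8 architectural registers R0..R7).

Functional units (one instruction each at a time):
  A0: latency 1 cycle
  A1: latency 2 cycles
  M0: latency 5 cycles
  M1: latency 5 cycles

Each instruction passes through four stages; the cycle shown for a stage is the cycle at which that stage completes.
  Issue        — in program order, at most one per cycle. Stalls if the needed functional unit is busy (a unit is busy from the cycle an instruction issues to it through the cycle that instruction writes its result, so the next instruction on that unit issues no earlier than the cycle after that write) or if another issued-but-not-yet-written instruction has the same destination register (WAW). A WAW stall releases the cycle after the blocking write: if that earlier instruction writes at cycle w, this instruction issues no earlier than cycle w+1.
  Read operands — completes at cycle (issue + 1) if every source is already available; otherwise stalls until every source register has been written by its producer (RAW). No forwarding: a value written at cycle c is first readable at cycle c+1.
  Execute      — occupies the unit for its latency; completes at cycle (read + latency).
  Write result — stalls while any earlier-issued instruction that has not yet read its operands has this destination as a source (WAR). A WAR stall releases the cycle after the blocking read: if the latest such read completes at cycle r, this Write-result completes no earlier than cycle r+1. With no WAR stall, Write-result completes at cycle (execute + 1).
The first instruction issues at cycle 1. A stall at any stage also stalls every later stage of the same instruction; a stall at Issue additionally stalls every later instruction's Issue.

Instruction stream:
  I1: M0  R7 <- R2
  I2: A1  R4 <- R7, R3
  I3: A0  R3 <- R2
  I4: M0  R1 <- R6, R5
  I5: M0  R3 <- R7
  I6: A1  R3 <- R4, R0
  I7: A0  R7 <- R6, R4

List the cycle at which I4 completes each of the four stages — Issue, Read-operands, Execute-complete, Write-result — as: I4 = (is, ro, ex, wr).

I4 = (9, 10, 15, 16)

cycle 1: I1→M0
cycle 2: I1 RO | I2→A1
cycle 3: I3→A0
cycle 4: I3 RO
cycle 5: I3 EX
cycle 7: I1 EX
cycle 8: I1 WR R7
cycle 9: I2 RO | I4→M0
cycle 10: I3 WR R3 | I4 RO
cycle 11: I2 EX
cycle 12: I2 WR R4
cycle 15: I4 EX
cycle 16: I4 WR R1
cycle 17: I5→M0
cycle 18: I5 RO
cycle 23: I5 EX
cycle 24: I5 WR R3
cycle 25: I6→A1
cycle 26: I6 RO | I7→A0
cycle 27: I7 RO
cycle 28: I6 EX | I7 EX
cycle 29: I6 WR R3 | I7 WR R7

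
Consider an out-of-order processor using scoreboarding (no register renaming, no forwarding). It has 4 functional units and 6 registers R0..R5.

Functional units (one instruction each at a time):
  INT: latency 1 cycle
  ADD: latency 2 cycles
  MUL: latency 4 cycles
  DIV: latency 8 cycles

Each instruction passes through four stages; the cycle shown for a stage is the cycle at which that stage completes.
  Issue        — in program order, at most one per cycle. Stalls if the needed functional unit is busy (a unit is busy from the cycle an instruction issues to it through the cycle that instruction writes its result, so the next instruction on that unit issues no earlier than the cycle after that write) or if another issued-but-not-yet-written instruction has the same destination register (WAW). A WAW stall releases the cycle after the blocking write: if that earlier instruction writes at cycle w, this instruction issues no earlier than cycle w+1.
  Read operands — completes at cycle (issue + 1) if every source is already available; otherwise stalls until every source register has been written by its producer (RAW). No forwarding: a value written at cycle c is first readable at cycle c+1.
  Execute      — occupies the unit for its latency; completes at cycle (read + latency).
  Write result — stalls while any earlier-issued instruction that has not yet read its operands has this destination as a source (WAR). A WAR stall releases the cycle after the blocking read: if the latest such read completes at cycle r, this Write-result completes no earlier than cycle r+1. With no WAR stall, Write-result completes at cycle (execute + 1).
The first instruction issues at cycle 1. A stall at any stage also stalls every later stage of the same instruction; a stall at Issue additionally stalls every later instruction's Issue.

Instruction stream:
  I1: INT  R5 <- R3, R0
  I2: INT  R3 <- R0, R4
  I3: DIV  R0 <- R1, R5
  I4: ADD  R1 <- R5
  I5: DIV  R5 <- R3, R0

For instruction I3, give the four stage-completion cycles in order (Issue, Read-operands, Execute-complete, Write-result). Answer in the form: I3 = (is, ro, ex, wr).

I3 = (6, 7, 15, 16)

t=1  I1→INT
t=2  I1 RO
t=3  I1 EX
t=4  I1 WR R5
t=5  I2→INT
t=6  I2 RO; I3→DIV
t=7  I2 EX; I3 RO; I4→ADD
t=8  I2 WR R3; I4 RO
t=10  I4 EX
t=11  I4 WR R1
t=15  I3 EX
t=16  I3 WR R0
t=17  I5→DIV
t=18  I5 RO
t=26  I5 EX
t=27  I5 WR R5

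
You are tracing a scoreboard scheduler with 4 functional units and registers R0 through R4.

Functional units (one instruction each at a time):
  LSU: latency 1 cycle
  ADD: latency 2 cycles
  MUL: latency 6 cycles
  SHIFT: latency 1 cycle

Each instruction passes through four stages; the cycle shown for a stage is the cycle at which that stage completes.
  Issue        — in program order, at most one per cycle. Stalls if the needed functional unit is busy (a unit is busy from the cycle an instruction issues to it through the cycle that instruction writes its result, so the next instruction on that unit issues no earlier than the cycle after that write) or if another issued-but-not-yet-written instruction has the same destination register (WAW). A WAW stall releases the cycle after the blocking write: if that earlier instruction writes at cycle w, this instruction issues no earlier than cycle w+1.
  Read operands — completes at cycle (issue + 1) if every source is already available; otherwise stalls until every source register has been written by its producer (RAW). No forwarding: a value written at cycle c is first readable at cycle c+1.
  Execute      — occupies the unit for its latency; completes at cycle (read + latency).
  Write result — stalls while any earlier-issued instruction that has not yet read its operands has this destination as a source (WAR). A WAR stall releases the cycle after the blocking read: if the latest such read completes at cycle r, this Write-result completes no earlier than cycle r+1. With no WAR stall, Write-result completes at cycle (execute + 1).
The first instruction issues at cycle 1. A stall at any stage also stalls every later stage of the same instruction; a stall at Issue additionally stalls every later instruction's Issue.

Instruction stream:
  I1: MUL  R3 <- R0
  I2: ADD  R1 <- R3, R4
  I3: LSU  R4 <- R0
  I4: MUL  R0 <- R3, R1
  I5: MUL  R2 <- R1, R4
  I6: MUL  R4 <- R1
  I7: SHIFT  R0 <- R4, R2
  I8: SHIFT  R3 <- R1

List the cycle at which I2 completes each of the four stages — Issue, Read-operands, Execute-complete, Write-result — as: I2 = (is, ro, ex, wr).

I2 = (2, 10, 12, 13)

I1  is:1  ro:2  ex:8  wr:9
I2  is:2  ro:10  ex:12  wr:13  — RAW R3: wait I1 write@9
I3  is:3  ro:4  ex:5  wr:11  — WAR R4: wait I2 read@10
I4  is:10  ro:14  ex:20  wr:21  — struct: MUL busy until I1 writes@9, RAW R1: wait I2 write@13
I5  is:22  ro:23  ex:29  wr:30  — struct: MUL busy until I4 writes@21
I6  is:31  ro:32  ex:38  wr:39  — struct: MUL busy until I5 writes@30
I7  is:32  ro:40  ex:41  wr:42  — RAW R4: wait I6 write@39
I8  is:43  ro:44  ex:45  wr:46  — struct: SHIFT busy until I7 writes@42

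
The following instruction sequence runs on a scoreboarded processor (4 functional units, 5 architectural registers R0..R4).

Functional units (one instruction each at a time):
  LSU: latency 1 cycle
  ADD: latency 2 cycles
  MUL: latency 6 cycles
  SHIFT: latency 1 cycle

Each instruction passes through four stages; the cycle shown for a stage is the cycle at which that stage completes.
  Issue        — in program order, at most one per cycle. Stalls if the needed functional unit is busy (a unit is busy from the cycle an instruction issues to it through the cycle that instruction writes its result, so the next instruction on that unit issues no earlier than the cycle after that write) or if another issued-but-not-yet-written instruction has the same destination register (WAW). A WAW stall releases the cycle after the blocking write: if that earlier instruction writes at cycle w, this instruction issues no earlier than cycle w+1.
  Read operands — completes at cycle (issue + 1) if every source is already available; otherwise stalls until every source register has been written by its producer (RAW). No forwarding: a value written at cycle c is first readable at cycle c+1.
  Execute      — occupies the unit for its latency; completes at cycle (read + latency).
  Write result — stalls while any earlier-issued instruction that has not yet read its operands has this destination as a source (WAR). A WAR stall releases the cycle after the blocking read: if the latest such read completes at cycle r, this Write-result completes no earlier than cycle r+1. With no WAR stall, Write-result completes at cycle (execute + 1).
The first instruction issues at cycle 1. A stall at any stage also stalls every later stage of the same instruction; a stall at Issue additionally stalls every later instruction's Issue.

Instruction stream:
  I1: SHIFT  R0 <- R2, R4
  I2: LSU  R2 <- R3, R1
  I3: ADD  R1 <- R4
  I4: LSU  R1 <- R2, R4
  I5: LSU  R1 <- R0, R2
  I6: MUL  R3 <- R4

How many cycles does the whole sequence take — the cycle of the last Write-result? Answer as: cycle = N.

cycle = 21

[1] I1 dispatched to SHIFT
[2] I1 operands ready, I2 dispatched to LSU
[3] I1 complete, I2 operands ready, I3 dispatched to ADD
[4] R0←I1, I2 complete, I3 operands ready
[5] R2←I2
[6] I3 complete
[7] R1←I3
[8] I4 dispatched to LSU
[9] I4 operands ready
[10] I4 complete
[11] R1←I4
[12] I5 dispatched to LSU
[13] I5 operands ready, I6 dispatched to MUL
[14] I5 complete, I6 operands ready
[15] R1←I5
[20] I6 complete
[21] R3←I6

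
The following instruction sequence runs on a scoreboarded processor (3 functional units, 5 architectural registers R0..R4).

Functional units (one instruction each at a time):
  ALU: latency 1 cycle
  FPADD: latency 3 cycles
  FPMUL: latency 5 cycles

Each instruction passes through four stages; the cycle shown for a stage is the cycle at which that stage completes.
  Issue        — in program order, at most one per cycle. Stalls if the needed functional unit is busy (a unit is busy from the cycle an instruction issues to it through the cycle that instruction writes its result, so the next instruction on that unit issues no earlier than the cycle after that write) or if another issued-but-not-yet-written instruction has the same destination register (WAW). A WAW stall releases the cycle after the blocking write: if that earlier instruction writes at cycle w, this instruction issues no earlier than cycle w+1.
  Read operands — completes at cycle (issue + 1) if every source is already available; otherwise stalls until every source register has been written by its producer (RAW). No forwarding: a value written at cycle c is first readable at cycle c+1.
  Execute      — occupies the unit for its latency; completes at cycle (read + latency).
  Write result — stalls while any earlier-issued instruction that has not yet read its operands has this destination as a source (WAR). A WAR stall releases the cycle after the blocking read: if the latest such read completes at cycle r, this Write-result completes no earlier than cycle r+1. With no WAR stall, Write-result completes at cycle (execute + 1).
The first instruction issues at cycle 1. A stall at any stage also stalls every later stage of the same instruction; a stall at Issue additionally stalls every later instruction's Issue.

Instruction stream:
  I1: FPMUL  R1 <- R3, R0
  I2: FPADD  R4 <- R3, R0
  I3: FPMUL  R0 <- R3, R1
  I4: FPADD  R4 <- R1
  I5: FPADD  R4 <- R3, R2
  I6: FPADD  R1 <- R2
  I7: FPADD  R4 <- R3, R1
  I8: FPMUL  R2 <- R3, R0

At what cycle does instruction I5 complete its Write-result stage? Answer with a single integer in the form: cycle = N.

cycle = 21

t=1  I1 issues→FPMUL
t=2  I1 reads; I2 issues→FPADD
t=3  I2 reads
t=6  I2 exec-done
t=7  I1 exec-done; I2 writes R4
t=8  I1 writes R1
t=9  I3 issues→FPMUL
t=10  I3 reads; I4 issues→FPADD
t=11  I4 reads
t=14  I4 exec-done
t=15  I3 exec-done; I4 writes R4
t=16  I3 writes R0; I5 issues→FPADD
t=17  I5 reads
t=20  I5 exec-done
t=21  I5 writes R4
t=22  I6 issues→FPADD
t=23  I6 reads
t=26  I6 exec-done
t=27  I6 writes R1
t=28  I7 issues→FPADD
t=29  I7 reads; I8 issues→FPMUL
t=30  I8 reads
t=32  I7 exec-done
t=33  I7 writes R4
t=35  I8 exec-done
t=36  I8 writes R2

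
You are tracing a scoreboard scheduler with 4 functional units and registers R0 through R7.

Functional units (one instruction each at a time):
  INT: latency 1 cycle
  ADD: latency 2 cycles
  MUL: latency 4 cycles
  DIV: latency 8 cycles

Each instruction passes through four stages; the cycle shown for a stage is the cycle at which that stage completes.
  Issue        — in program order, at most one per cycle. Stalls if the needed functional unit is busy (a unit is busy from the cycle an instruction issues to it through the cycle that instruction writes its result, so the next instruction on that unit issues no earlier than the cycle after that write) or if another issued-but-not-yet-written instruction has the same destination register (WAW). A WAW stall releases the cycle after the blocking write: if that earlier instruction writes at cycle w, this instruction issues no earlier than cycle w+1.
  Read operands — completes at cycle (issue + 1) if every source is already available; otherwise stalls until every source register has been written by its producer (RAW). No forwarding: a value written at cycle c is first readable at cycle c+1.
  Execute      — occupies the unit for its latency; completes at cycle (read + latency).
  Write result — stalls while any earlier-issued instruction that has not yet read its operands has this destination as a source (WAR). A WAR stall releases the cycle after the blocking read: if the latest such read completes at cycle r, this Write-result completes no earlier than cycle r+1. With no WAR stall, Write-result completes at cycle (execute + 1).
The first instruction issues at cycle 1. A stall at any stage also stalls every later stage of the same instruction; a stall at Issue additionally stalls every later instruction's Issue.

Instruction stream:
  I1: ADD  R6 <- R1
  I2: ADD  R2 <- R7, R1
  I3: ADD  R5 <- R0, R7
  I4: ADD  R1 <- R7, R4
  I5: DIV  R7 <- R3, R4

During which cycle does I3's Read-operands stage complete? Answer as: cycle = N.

[1] issue I1 (ADD)
[2] I1 read-ops
[4] I1 finished on ADD
[5] I1→R6
[6] issue I2 (ADD)
[7] I2 read-ops
[9] I2 finished on ADD
[10] I2→R2
[11] issue I3 (ADD)
[12] I3 read-ops
[14] I3 finished on ADD
[15] I3→R5
[16] issue I4 (ADD)
[17] I4 read-ops, issue I5 (DIV)
[18] I5 read-ops
[19] I4 finished on ADD
[20] I4→R1
[26] I5 finished on DIV
[27] I5→R7

cycle = 12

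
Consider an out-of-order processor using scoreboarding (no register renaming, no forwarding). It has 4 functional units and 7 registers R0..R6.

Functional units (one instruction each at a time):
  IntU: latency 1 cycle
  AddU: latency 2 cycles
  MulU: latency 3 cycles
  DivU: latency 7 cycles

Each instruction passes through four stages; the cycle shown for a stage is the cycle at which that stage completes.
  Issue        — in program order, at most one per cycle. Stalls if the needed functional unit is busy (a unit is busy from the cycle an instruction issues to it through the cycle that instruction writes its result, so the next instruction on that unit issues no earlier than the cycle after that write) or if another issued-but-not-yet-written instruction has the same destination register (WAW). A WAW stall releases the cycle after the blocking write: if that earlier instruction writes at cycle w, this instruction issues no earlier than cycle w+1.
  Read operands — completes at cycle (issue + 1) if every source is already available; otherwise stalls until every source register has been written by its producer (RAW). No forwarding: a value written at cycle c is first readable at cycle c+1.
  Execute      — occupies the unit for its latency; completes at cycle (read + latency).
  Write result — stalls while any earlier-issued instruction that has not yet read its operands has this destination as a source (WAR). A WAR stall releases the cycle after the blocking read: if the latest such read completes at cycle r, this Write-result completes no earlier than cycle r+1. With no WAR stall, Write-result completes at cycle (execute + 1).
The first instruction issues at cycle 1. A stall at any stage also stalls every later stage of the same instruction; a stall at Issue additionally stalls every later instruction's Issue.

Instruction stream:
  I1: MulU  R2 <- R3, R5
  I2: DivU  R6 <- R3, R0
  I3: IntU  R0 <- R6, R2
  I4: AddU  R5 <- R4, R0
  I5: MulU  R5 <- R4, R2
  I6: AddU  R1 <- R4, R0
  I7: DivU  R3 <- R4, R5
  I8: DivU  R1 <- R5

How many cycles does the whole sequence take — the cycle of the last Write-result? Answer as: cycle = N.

cycle = 43

[1] I1 dispatched to MulU
[2] I1 operands ready; I2 dispatched to DivU
[3] I2 operands ready; I3 dispatched to IntU
[4] I4 dispatched to AddU
[5] I1 complete
[6] R2←I1
[10] I2 complete
[11] R6←I2
[12] I3 operands ready
[13] I3 complete
[14] R0←I3
[15] I4 operands ready
[17] I4 complete
[18] R5←I4
[19] I5 dispatched to MulU
[20] I5 operands ready; I6 dispatched to AddU
[21] I6 operands ready; I7 dispatched to DivU
[23] I5 complete; I6 complete
[24] R5←I5; R1←I6
[25] I7 operands ready
[32] I7 complete
[33] R3←I7
[34] I8 dispatched to DivU
[35] I8 operands ready
[42] I8 complete
[43] R1←I8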